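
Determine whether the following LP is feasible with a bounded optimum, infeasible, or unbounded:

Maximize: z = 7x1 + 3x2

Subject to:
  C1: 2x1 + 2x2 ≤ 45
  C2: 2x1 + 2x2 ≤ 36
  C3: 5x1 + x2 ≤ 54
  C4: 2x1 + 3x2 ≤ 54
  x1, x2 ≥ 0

Feasible with a bounded optimal solution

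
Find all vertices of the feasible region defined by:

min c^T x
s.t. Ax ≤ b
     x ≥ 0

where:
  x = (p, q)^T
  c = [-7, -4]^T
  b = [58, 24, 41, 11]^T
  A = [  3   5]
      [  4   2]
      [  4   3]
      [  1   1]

(0, 0), (6, 0), (1, 10), (0, 11)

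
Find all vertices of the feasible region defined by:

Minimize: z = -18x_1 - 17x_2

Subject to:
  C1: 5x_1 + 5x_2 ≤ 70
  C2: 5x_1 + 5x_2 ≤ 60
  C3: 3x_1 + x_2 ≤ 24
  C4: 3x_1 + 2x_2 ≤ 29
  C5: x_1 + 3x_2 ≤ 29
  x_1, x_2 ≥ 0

(0, 0), (8, 0), (6.333, 5), (5, 7), (3.5, 8.5), (0, 9.667)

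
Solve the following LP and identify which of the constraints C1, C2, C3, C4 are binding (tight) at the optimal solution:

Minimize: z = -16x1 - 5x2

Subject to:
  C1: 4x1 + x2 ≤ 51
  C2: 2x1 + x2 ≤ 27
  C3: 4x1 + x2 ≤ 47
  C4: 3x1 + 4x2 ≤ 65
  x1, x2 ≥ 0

At x1 = 10, x2 = 7, compute slack b - a·x for each constraint:
  C1: 51 − 47 = 4  (slack)
  C2: 27 − 27 = 0  (binding)
  C3: 47 − 47 = 0  (binding)
  C4: 65 − 58 = 7  (slack)

Optimal: x1 = 10, x2 = 7
Binding: C2, C3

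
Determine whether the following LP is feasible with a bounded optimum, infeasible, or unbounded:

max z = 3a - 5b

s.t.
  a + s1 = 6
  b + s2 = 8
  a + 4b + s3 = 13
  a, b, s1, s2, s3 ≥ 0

Feasible with a bounded optimal solution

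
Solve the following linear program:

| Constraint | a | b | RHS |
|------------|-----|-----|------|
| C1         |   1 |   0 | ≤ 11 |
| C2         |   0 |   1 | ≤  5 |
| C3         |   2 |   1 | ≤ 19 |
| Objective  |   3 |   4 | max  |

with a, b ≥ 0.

Evaluate the objective at each vertex of the feasible region:
  z(0, 0) = 0
  z(9.5, 0) = 28.5
  z(7, 5) = 41  ←
  z(0, 5) = 20
The maximum is at a = 7, b = 5.

a = 7, b = 5, z = 41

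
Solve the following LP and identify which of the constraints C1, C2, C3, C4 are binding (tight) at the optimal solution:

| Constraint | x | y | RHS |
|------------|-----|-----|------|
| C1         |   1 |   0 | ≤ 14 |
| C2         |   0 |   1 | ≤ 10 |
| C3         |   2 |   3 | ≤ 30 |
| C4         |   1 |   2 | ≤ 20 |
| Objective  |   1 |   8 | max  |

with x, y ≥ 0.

At x = 0, y = 10, compute slack b - a·x for each constraint:
  C1: 14 − 0 = 14  (slack)
  C2: 10 − 10 = 0  (binding)
  C3: 30 − 30 = 0  (binding)
  C4: 20 − 20 = 0  (binding)

Optimal: x = 0, y = 10
Binding: C2, C3, C4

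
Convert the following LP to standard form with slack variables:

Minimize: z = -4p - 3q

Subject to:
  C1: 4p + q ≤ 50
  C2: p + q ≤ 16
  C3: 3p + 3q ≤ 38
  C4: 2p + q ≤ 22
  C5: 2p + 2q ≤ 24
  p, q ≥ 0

min z = -4p - 3q

s.t.
  4p + q + s1 = 50
  p + q + s2 = 16
  3p + 3q + s3 = 38
  2p + q + s4 = 22
  2p + 2q + s5 = 24
  p, q, s1, s2, s3, s4, s5 ≥ 0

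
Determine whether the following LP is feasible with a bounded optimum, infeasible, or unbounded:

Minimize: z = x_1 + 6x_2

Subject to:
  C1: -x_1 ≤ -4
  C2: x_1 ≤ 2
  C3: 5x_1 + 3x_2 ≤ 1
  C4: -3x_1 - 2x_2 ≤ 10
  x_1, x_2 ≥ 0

Infeasible (no feasible solution exists)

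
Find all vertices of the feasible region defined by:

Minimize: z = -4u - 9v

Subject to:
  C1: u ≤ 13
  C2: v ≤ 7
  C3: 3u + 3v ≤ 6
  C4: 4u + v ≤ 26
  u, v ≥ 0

(0, 0), (2, 0), (0, 2)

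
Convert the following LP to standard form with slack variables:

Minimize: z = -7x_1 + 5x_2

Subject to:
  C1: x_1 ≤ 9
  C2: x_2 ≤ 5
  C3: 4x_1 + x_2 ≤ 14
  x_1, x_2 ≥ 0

min z = -7x_1 + 5x_2

s.t.
  x_1 + s1 = 9
  x_2 + s2 = 5
  4x_1 + x_2 + s3 = 14
  x_1, x_2, s1, s2, s3 ≥ 0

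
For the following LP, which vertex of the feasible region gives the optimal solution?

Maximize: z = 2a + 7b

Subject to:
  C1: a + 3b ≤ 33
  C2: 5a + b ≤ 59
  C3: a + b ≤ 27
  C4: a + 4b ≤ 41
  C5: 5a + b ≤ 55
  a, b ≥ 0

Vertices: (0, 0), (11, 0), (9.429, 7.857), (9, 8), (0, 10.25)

Evaluate the objective at each vertex of the feasible region:
  z(0, 0) = 0
  z(11, 0) = 22
  z(9.429, 7.857) = 73.86
  z(9, 8) = 74  ←
  z(0, 10.25) = 71.75
The maximum is at a = 9, b = 8.

(9, 8)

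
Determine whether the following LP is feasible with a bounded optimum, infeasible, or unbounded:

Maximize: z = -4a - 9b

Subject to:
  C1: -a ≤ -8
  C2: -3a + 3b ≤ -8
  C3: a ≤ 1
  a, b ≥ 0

Infeasible (no feasible solution exists)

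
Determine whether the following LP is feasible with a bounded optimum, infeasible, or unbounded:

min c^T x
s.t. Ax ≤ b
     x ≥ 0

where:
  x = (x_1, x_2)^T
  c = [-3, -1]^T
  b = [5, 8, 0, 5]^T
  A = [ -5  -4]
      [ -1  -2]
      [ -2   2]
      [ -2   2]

Unbounded (objective can decrease without bound)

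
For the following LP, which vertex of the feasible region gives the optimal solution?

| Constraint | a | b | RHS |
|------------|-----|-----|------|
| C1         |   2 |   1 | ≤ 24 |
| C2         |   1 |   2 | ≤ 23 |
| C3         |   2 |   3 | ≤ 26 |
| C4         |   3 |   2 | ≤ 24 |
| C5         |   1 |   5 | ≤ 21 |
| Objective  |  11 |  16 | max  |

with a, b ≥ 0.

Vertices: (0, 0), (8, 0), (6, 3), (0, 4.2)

Evaluate the objective at each vertex of the feasible region:
  z(0, 0) = 0
  z(8, 0) = 88
  z(6, 3) = 114  ←
  z(0, 4.2) = 67.2
The maximum is at a = 6, b = 3.

(6, 3)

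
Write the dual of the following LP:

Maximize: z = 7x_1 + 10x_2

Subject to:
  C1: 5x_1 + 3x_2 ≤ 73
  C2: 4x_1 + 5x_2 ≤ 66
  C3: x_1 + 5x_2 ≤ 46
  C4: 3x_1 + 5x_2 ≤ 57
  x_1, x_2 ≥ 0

Primal max cᵀx s.t. Ax ≤ b, x ≥ 0  →  Dual min bᵀy s.t. Aᵀy ≥ c, y ≥ 0.

Minimize: z = 73y1 + 66y2 + 46y3 + 57y4

Subject to:
  5y1 + 4y2 + y3 + 3y4 ≥ 7
  3y1 + 5y2 + 5y3 + 5y4 ≥ 10
  y1, y2, y3, y4 ≥ 0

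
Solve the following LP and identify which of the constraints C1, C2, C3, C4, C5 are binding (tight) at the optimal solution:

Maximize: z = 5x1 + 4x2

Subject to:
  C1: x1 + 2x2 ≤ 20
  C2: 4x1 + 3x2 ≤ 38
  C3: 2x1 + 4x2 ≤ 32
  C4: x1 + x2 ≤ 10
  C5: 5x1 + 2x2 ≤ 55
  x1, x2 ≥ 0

At x1 = 8, x2 = 2, compute slack b - a·x for each constraint:
  C1: 20 − 12 = 8  (slack)
  C2: 38 − 38 = 0  (binding)
  C3: 32 − 24 = 8  (slack)
  C4: 10 − 10 = 0  (binding)
  C5: 55 − 44 = 11  (slack)

Optimal: x1 = 8, x2 = 2
Binding: C2, C4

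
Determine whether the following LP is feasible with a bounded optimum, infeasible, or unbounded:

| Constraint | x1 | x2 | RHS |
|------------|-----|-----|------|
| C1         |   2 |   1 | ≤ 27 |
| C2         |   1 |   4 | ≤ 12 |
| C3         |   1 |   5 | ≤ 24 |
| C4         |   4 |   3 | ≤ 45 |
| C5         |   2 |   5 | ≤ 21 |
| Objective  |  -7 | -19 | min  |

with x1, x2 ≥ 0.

Feasible with a bounded optimal solution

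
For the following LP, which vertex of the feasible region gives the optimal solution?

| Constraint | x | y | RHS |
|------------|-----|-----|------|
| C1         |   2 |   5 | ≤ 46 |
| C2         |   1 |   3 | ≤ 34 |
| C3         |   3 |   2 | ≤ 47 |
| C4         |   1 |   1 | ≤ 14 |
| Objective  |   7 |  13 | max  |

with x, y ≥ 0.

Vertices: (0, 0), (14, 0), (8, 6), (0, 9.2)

Evaluate the objective at each vertex of the feasible region:
  z(0, 0) = 0
  z(14, 0) = 98
  z(8, 6) = 134  ←
  z(0, 9.2) = 119.6
The maximum is at x = 8, y = 6.

(8, 6)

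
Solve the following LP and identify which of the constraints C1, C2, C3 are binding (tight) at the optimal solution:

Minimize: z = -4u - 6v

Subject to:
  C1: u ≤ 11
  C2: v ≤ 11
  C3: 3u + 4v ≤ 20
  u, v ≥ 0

At u = 0, v = 5, compute slack b - a·x for each constraint:
  C1: 11 − 0 = 11  (slack)
  C2: 11 − 5 = 6  (slack)
  C3: 20 − 20 = 0  (binding)

Optimal: u = 0, v = 5
Binding: C3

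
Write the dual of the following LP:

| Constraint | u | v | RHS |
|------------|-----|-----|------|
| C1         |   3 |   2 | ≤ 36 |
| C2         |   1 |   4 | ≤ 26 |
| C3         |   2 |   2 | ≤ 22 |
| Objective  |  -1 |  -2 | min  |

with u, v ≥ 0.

Primal min cᵀx s.t. Ax ≤ b, x ≥ 0  →  Dual max −bᵀy s.t. Aᵀy ≥ −c, y ≥ 0.

Maximize: z = -36y1 - 26y2 - 22y3

Subject to:
  3y1 + y2 + 2y3 ≥ 1
  2y1 + 4y2 + 2y3 ≥ 2
  y1, y2, y3 ≥ 0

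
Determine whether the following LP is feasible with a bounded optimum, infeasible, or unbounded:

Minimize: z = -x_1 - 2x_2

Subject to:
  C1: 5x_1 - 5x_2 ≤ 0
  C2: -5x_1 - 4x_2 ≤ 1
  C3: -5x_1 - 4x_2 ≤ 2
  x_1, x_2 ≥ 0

Unbounded (objective can decrease without bound)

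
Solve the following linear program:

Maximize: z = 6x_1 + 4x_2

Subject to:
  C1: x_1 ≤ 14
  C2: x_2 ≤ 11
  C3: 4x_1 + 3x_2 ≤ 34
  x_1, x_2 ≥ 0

Evaluate the objective at each vertex of the feasible region:
  z(0, 0) = 0
  z(8.5, 0) = 51  ←
  z(0.25, 11) = 45.5
  z(0, 11) = 44
The maximum is at x_1 = 8.5, x_2 = 0.

x_1 = 8.5, x_2 = 0, z = 51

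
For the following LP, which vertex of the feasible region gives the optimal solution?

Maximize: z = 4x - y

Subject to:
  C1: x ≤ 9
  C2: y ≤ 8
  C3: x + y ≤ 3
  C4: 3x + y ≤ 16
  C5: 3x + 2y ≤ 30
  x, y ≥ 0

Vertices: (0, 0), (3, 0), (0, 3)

Evaluate the objective at each vertex of the feasible region:
  z(0, 0) = 0
  z(3, 0) = 12  ←
  z(0, 3) = -3
The maximum is at x = 3, y = 0.

(3, 0)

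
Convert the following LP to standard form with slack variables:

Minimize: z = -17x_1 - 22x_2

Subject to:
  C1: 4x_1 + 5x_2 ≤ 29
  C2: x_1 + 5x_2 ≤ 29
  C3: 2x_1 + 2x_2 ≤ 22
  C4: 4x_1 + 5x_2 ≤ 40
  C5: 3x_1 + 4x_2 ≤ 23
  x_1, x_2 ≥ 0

min z = -17x_1 - 22x_2

s.t.
  4x_1 + 5x_2 + s1 = 29
  x_1 + 5x_2 + s2 = 29
  2x_1 + 2x_2 + s3 = 22
  4x_1 + 5x_2 + s4 = 40
  3x_1 + 4x_2 + s5 = 23
  x_1, x_2, s1, s2, s3, s4, s5 ≥ 0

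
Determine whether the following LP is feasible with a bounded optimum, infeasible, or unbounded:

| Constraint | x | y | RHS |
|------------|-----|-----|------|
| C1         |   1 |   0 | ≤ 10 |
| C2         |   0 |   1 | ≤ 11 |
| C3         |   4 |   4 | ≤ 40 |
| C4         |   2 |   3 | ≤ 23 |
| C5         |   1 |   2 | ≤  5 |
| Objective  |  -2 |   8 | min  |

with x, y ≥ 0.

Feasible with a bounded optimal solution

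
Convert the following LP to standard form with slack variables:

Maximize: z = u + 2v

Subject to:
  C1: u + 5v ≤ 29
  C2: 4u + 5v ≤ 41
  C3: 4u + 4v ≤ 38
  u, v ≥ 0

max z = u + 2v

s.t.
  u + 5v + s1 = 29
  4u + 5v + s2 = 41
  4u + 4v + s3 = 38
  u, v, s1, s2, s3 ≥ 0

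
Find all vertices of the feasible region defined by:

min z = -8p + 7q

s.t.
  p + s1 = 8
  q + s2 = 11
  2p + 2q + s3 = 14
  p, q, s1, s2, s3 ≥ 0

(0, 0), (7, 0), (0, 7)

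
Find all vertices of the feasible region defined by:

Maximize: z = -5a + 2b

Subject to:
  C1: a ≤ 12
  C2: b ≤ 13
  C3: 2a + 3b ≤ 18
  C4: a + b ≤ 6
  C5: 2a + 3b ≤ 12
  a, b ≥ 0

(0, 0), (6, 0), (0, 4)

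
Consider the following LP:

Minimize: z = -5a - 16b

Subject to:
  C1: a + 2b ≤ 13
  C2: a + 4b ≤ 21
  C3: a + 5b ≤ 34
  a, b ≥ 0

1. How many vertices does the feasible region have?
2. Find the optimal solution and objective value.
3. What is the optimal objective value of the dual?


1. 4
2. a = 5, b = 4, z = -89
3. -89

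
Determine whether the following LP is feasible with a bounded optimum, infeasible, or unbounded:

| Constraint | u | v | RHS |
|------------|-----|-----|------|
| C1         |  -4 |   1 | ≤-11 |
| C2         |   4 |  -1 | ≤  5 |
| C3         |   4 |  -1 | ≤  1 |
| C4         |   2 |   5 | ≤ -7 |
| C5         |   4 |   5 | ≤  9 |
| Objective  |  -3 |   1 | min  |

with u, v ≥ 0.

Infeasible (no feasible solution exists)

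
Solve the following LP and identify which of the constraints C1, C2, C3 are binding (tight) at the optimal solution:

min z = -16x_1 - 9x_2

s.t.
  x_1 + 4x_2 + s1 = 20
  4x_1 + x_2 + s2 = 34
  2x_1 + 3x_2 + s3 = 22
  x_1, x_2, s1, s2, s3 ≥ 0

At x_1 = 8, x_2 = 2, compute slack b - a·x for each constraint:
  C1: 20 − 16 = 4  (slack)
  C2: 34 − 34 = 0  (binding)
  C3: 22 − 22 = 0  (binding)

Optimal: x_1 = 8, x_2 = 2
Binding: C2, C3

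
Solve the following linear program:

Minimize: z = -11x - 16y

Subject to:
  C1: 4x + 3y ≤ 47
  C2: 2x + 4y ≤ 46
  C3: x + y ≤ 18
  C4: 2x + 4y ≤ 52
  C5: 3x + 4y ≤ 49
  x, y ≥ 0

Evaluate the objective at each vertex of the feasible region:
  z(0, 0) = 0
  z(11.75, 0) = -129.2
  z(5.857, 7.857) = -190.1
  z(3, 10) = -193  ←
  z(0, 11.5) = -184
The minimum is at x = 3, y = 10.

x = 3, y = 10, z = -193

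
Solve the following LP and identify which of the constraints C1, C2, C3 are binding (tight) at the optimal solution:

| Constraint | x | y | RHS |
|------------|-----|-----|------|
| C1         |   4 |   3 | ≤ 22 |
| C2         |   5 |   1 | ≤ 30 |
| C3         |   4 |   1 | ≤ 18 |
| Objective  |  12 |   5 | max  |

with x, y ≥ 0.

At x = 4, y = 2, compute slack b - a·x for each constraint:
  C1: 22 − 22 = 0  (binding)
  C2: 30 − 22 = 8  (slack)
  C3: 18 − 18 = 0  (binding)

Optimal: x = 4, y = 2
Binding: C1, C3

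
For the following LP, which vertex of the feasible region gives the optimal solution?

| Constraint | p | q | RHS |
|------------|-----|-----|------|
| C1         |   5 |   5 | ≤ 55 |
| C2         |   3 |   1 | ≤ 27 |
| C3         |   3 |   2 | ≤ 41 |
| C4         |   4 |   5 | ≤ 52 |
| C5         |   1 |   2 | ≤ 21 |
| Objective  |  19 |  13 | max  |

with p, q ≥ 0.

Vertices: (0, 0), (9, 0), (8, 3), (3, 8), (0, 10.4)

Evaluate the objective at each vertex of the feasible region:
  z(0, 0) = 0
  z(9, 0) = 171
  z(8, 3) = 191  ←
  z(3, 8) = 161
  z(0, 10.4) = 135.2
The maximum is at p = 8, q = 3.

(8, 3)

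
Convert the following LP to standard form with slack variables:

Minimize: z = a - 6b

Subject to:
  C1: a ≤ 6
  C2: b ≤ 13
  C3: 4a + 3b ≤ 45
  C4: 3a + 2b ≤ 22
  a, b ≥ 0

min z = a - 6b

s.t.
  a + s1 = 6
  b + s2 = 13
  4a + 3b + s3 = 45
  3a + 2b + s4 = 22
  a, b, s1, s2, s3, s4 ≥ 0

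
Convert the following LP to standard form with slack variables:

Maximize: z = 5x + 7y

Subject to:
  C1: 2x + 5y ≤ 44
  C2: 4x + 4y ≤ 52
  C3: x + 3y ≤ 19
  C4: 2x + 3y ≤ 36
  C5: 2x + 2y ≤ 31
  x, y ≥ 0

max z = 5x + 7y

s.t.
  2x + 5y + s1 = 44
  4x + 4y + s2 = 52
  x + 3y + s3 = 19
  2x + 3y + s4 = 36
  2x + 2y + s5 = 31
  x, y, s1, s2, s3, s4, s5 ≥ 0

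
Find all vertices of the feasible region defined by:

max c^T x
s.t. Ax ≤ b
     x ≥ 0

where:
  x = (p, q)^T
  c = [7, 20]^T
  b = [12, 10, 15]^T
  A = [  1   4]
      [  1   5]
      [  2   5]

(0, 0), (7.5, 0), (5, 1), (0, 2)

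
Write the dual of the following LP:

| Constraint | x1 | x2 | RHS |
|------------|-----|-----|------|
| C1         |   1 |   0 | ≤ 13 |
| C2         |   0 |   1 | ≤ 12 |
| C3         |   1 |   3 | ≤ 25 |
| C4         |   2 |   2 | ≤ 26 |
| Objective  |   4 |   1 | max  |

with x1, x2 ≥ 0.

Primal max cᵀx s.t. Ax ≤ b, x ≥ 0  →  Dual min bᵀy s.t. Aᵀy ≥ c, y ≥ 0.

Minimize: z = 13y1 + 12y2 + 25y3 + 26y4

Subject to:
  y1 + y3 + 2y4 ≥ 4
  y2 + 3y3 + 2y4 ≥ 1
  y1, y2, y3, y4 ≥ 0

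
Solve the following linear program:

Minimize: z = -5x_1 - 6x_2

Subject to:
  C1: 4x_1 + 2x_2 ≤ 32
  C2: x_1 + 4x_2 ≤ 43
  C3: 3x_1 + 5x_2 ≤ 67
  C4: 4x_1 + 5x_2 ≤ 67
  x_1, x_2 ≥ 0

Evaluate the objective at each vertex of the feasible region:
  z(0, 0) = 0
  z(8, 0) = -40
  z(3, 10) = -75  ←
  z(0, 10.75) = -64.5
The minimum is at x_1 = 3, x_2 = 10.

x_1 = 3, x_2 = 10, z = -75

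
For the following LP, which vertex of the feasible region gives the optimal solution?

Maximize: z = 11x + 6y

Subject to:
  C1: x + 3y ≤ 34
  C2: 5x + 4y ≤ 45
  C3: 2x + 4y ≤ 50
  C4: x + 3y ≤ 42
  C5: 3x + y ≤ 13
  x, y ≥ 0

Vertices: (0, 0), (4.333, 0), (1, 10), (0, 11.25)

Evaluate the objective at each vertex of the feasible region:
  z(0, 0) = 0
  z(4.333, 0) = 47.67
  z(1, 10) = 71  ←
  z(0, 11.25) = 67.5
The maximum is at x = 1, y = 10.

(1, 10)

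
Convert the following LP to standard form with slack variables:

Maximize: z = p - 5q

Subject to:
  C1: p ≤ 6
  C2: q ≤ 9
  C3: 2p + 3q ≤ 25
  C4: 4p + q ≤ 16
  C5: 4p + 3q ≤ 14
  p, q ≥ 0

max z = p - 5q

s.t.
  p + s1 = 6
  q + s2 = 9
  2p + 3q + s3 = 25
  4p + q + s4 = 16
  4p + 3q + s5 = 14
  p, q, s1, s2, s3, s4, s5 ≥ 0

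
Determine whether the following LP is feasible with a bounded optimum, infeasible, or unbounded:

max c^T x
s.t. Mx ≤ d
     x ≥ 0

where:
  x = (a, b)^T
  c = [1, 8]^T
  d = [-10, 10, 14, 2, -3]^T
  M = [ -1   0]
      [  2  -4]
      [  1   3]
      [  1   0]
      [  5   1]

Infeasible (no feasible solution exists)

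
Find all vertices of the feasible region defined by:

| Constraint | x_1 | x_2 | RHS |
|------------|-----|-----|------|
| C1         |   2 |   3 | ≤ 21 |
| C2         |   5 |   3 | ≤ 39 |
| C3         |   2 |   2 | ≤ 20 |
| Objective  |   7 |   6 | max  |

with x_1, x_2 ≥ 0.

(0, 0), (7.8, 0), (6, 3), (0, 7)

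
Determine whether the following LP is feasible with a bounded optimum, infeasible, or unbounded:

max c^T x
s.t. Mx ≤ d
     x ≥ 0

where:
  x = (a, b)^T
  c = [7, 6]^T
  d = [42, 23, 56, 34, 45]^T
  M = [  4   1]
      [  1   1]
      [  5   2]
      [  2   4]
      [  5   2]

Feasible with a bounded optimal solution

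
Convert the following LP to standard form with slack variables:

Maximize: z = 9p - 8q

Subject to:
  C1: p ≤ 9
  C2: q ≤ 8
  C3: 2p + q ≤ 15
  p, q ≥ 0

max z = 9p - 8q

s.t.
  p + s1 = 9
  q + s2 = 8
  2p + q + s3 = 15
  p, q, s1, s2, s3 ≥ 0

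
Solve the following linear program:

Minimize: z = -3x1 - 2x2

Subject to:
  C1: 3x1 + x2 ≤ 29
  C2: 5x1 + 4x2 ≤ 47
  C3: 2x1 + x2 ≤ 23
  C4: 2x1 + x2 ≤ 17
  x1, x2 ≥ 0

Evaluate the objective at each vertex of the feasible region:
  z(0, 0) = 0
  z(8.5, 0) = -25.5
  z(7, 3) = -27  ←
  z(0, 11.75) = -23.5
The minimum is at x1 = 7, x2 = 3.

x1 = 7, x2 = 3, z = -27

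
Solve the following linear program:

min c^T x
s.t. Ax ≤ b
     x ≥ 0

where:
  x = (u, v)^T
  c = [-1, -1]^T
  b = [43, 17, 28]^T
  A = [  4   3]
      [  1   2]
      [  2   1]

Evaluate the objective at each vertex of the feasible region:
  z(0, 0) = 0
  z(10.75, 0) = -10.75
  z(7, 5) = -12  ←
  z(0, 8.5) = -8.5
The minimum is at u = 7, v = 5.

u = 7, v = 5, z = -12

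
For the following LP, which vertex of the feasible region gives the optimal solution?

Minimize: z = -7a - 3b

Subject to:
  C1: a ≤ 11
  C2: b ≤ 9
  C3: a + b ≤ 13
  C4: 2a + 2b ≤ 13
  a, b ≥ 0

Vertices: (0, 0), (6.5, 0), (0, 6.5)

Evaluate the objective at each vertex of the feasible region:
  z(0, 0) = 0
  z(6.5, 0) = -45.5  ←
  z(0, 6.5) = -19.5
The minimum is at a = 6.5, b = 0.

(6.5, 0)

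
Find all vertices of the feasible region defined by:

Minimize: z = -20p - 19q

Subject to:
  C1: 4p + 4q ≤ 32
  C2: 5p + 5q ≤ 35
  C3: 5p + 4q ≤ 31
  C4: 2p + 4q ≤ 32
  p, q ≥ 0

(0, 0), (6.2, 0), (3, 4), (0, 7)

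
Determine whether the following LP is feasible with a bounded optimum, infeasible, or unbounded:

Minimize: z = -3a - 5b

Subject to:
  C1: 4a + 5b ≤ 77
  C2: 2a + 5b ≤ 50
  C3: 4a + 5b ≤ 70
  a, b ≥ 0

Feasible with a bounded optimal solution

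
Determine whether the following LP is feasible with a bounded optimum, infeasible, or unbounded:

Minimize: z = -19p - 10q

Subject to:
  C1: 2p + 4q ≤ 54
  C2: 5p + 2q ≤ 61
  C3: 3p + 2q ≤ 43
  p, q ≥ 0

Feasible with a bounded optimal solution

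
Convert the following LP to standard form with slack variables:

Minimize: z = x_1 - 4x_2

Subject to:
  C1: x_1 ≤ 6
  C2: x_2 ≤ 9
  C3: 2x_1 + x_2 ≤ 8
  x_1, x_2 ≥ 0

min z = x_1 - 4x_2

s.t.
  x_1 + s1 = 6
  x_2 + s2 = 9
  2x_1 + x_2 + s3 = 8
  x_1, x_2, s1, s2, s3 ≥ 0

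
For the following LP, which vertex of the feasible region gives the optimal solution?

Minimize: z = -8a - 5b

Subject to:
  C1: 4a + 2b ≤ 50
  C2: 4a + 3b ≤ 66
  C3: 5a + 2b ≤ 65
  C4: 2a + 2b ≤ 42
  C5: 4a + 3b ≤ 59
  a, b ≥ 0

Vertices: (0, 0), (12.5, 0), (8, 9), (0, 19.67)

Evaluate the objective at each vertex of the feasible region:
  z(0, 0) = 0
  z(12.5, 0) = -100
  z(8, 9) = -109  ←
  z(0, 19.67) = -98.33
The minimum is at a = 8, b = 9.

(8, 9)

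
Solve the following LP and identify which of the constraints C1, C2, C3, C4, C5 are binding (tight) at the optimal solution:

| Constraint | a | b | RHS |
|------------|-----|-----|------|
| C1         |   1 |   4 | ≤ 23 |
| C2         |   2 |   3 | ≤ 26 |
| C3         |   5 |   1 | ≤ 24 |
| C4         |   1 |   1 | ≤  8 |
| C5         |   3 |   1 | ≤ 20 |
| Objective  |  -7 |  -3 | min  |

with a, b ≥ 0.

At a = 4, b = 4, compute slack b - a·x for each constraint:
  C1: 23 − 20 = 3  (slack)
  C2: 26 − 20 = 6  (slack)
  C3: 24 − 24 = 0  (binding)
  C4: 8 − 8 = 0  (binding)
  C5: 20 − 16 = 4  (slack)

Optimal: a = 4, b = 4
Binding: C3, C4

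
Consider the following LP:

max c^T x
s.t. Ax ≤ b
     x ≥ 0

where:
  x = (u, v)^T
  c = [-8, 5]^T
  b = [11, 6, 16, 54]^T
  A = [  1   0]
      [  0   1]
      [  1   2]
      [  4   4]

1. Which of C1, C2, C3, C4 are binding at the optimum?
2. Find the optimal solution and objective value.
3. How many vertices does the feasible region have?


1. C2
2. u = 0, v = 6, z = 30
3. 5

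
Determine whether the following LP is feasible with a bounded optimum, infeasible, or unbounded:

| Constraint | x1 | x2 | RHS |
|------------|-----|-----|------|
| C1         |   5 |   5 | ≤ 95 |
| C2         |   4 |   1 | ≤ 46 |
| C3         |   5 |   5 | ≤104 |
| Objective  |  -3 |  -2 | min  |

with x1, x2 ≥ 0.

Feasible with a bounded optimal solution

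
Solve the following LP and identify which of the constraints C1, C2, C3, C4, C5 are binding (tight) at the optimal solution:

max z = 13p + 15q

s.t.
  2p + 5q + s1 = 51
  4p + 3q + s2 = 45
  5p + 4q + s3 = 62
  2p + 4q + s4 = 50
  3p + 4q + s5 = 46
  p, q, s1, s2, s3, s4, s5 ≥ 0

At p = 6, q = 7, compute slack b - a·x for each constraint:
  C1: 51 − 47 = 4  (slack)
  C2: 45 − 45 = 0  (binding)
  C3: 62 − 58 = 4  (slack)
  C4: 50 − 40 = 10  (slack)
  C5: 46 − 46 = 0  (binding)

Optimal: p = 6, q = 7
Binding: C2, C5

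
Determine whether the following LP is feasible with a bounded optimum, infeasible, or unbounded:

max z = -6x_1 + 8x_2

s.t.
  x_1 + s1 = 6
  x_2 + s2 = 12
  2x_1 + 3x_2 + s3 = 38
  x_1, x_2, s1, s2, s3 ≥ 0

Feasible with a bounded optimal solution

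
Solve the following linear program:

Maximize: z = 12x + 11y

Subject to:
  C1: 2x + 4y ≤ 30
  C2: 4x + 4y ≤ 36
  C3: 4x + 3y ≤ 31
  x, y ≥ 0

Evaluate the objective at each vertex of the feasible region:
  z(0, 0) = 0
  z(7.75, 0) = 93
  z(4, 5) = 103  ←
  z(3, 6) = 102
  z(0, 7.5) = 82.5
The maximum is at x = 4, y = 5.

x = 4, y = 5, z = 103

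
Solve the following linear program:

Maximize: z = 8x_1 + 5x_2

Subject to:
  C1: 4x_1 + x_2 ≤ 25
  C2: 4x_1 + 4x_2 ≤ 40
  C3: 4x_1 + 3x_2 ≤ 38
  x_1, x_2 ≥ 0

Evaluate the objective at each vertex of the feasible region:
  z(0, 0) = 0
  z(6.25, 0) = 50
  z(5, 5) = 65  ←
  z(0, 10) = 50
The maximum is at x_1 = 5, x_2 = 5.

x_1 = 5, x_2 = 5, z = 65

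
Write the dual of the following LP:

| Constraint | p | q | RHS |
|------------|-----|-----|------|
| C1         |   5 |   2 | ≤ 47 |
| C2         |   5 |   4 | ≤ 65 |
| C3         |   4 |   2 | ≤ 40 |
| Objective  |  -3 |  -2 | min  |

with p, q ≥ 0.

Primal min cᵀx s.t. Ax ≤ b, x ≥ 0  →  Dual max −bᵀy s.t. Aᵀy ≥ −c, y ≥ 0.

Maximize: z = -47y1 - 65y2 - 40y3

Subject to:
  5y1 + 5y2 + 4y3 ≥ 3
  2y1 + 4y2 + 2y3 ≥ 2
  y1, y2, y3 ≥ 0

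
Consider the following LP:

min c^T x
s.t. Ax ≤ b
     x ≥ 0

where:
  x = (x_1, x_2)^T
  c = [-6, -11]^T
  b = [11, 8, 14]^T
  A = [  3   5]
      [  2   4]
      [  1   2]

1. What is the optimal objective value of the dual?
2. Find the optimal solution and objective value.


1. -23
2. x_1 = 2, x_2 = 1, z = -23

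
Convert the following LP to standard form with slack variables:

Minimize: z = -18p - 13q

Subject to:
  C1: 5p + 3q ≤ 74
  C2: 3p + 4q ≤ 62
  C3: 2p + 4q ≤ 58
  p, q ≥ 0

min z = -18p - 13q

s.t.
  5p + 3q + s1 = 74
  3p + 4q + s2 = 62
  2p + 4q + s3 = 58
  p, q, s1, s2, s3 ≥ 0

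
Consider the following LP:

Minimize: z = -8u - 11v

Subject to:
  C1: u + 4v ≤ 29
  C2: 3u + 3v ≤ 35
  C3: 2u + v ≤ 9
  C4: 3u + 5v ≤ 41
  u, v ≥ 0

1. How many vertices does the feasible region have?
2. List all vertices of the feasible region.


1. 4
2. (0, 0), (4.5, 0), (1, 7), (0, 7.25)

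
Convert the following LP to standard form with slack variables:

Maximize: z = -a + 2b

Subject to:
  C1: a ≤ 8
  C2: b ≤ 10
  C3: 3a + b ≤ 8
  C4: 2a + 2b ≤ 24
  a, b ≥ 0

max z = -a + 2b

s.t.
  a + s1 = 8
  b + s2 = 10
  3a + b + s3 = 8
  2a + 2b + s4 = 24
  a, b, s1, s2, s3, s4 ≥ 0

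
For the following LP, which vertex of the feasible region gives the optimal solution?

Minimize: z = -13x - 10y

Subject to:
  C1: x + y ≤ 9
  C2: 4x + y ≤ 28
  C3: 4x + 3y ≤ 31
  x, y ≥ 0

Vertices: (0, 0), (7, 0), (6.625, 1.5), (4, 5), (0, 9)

Evaluate the objective at each vertex of the feasible region:
  z(0, 0) = 0
  z(7, 0) = -91
  z(6.625, 1.5) = -101.1
  z(4, 5) = -102  ←
  z(0, 9) = -90
The minimum is at x = 4, y = 5.

(4, 5)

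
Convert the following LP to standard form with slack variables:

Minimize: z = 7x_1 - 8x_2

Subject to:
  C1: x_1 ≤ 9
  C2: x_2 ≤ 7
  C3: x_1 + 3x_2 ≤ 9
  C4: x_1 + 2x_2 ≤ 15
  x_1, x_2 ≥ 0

min z = 7x_1 - 8x_2

s.t.
  x_1 + s1 = 9
  x_2 + s2 = 7
  x_1 + 3x_2 + s3 = 9
  x_1 + 2x_2 + s4 = 15
  x_1, x_2, s1, s2, s3, s4 ≥ 0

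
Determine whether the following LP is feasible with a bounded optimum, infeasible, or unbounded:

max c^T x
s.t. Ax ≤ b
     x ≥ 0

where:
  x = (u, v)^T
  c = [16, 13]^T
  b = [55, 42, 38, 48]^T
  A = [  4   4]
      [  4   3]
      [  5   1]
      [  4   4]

Feasible with a bounded optimal solution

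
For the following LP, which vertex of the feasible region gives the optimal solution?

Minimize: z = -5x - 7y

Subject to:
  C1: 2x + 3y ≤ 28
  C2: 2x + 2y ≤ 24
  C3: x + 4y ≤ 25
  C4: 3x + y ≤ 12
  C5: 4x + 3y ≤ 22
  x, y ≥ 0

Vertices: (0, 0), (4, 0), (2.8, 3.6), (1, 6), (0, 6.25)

Evaluate the objective at each vertex of the feasible region:
  z(0, 0) = 0
  z(4, 0) = -20
  z(2.8, 3.6) = -39.2
  z(1, 6) = -47  ←
  z(0, 6.25) = -43.75
The minimum is at x = 1, y = 6.

(1, 6)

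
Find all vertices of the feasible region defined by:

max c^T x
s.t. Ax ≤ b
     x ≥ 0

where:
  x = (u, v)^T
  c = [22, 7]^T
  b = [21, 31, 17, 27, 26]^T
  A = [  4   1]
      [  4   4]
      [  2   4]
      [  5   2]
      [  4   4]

(0, 0), (5.25, 0), (5, 1), (4.667, 1.833), (4.5, 2), (0, 4.25)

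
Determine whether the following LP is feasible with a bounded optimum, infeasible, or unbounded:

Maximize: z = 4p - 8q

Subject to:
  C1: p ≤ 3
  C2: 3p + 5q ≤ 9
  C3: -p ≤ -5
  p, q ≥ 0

Infeasible (no feasible solution exists)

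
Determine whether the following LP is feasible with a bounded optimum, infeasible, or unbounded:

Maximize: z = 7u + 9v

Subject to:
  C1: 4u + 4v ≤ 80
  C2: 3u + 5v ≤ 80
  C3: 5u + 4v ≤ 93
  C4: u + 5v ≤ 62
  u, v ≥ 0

Feasible with a bounded optimal solution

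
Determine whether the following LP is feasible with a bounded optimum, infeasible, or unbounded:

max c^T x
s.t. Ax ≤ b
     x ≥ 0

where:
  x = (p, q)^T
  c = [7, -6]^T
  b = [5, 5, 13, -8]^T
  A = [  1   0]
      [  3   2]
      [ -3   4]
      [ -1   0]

Infeasible (no feasible solution exists)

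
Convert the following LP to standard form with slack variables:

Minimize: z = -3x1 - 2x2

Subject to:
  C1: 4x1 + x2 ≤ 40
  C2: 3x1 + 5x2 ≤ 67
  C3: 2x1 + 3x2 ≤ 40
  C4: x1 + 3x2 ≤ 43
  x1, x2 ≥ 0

min z = -3x1 - 2x2

s.t.
  4x1 + x2 + s1 = 40
  3x1 + 5x2 + s2 = 67
  2x1 + 3x2 + s3 = 40
  x1 + 3x2 + s4 = 43
  x1, x2, s1, s2, s3, s4 ≥ 0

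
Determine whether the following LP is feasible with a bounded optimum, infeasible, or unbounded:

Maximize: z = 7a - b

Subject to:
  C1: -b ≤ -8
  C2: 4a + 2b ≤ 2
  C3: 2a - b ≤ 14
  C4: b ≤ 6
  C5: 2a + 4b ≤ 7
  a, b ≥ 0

Infeasible (no feasible solution exists)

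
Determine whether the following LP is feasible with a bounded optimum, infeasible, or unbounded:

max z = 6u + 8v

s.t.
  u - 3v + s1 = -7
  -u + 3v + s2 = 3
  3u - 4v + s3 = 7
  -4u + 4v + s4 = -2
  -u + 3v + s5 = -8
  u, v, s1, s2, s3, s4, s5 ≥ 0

Infeasible (no feasible solution exists)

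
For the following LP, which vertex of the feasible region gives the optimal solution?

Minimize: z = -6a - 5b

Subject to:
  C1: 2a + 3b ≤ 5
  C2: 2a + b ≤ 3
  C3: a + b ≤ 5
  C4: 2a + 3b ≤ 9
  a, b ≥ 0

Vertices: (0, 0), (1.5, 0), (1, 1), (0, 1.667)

Evaluate the objective at each vertex of the feasible region:
  z(0, 0) = 0
  z(1.5, 0) = -9
  z(1, 1) = -11  ←
  z(0, 1.667) = -8.333
The minimum is at a = 1, b = 1.

(1, 1)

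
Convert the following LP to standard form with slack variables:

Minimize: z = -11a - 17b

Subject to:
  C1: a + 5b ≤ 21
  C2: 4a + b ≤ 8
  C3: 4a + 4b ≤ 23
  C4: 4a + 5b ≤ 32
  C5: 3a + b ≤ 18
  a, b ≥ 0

min z = -11a - 17b

s.t.
  a + 5b + s1 = 21
  4a + b + s2 = 8
  4a + 4b + s3 = 23
  4a + 5b + s4 = 32
  3a + b + s5 = 18
  a, b, s1, s2, s3, s4, s5 ≥ 0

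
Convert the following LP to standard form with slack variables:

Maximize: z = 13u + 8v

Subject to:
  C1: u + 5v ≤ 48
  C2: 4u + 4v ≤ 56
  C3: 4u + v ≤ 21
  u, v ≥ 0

max z = 13u + 8v

s.t.
  u + 5v + s1 = 48
  4u + 4v + s2 = 56
  4u + v + s3 = 21
  u, v, s1, s2, s3 ≥ 0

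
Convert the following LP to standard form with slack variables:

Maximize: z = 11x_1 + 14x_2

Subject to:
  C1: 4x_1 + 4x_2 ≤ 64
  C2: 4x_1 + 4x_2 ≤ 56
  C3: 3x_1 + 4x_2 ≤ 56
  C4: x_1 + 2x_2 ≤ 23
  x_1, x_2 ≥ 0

max z = 11x_1 + 14x_2

s.t.
  4x_1 + 4x_2 + s1 = 64
  4x_1 + 4x_2 + s2 = 56
  3x_1 + 4x_2 + s3 = 56
  x_1 + 2x_2 + s4 = 23
  x_1, x_2, s1, s2, s3, s4 ≥ 0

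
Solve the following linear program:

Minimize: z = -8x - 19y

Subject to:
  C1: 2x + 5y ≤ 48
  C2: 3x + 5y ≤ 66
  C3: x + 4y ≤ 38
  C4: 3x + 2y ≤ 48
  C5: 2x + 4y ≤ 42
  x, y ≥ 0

Evaluate the objective at each vertex of the feasible region:
  z(0, 0) = 0
  z(16, 0) = -128
  z(13.5, 3.75) = -179.2
  z(9, 6) = -186  ←
  z(0.6667, 9.333) = -182.7
  z(0, 9.5) = -180.5
The minimum is at x = 9, y = 6.

x = 9, y = 6, z = -186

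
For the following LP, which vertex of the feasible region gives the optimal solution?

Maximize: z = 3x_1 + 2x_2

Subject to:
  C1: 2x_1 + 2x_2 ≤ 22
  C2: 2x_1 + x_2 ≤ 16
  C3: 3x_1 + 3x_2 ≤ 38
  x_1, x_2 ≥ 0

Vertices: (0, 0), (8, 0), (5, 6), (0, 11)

Evaluate the objective at each vertex of the feasible region:
  z(0, 0) = 0
  z(8, 0) = 24
  z(5, 6) = 27  ←
  z(0, 11) = 22
The maximum is at x_1 = 5, x_2 = 6.

(5, 6)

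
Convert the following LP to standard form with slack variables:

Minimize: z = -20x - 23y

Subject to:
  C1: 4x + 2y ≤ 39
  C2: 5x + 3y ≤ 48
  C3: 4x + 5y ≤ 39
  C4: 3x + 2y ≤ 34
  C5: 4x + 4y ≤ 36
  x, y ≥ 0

min z = -20x - 23y

s.t.
  4x + 2y + s1 = 39
  5x + 3y + s2 = 48
  4x + 5y + s3 = 39
  3x + 2y + s4 = 34
  4x + 4y + s5 = 36
  x, y, s1, s2, s3, s4, s5 ≥ 0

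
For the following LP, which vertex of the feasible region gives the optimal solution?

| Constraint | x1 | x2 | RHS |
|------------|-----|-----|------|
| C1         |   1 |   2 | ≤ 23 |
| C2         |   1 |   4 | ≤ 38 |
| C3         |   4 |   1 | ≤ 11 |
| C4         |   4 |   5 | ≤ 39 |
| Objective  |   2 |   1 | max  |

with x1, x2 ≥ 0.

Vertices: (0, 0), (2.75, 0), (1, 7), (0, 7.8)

Evaluate the objective at each vertex of the feasible region:
  z(0, 0) = 0
  z(2.75, 0) = 5.5
  z(1, 7) = 9  ←
  z(0, 7.8) = 7.8
The maximum is at x1 = 1, x2 = 7.

(1, 7)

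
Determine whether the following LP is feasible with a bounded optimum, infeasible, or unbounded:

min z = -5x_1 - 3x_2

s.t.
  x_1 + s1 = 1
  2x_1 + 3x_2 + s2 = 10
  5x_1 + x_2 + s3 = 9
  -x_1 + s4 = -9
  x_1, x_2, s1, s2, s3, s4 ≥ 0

Infeasible (no feasible solution exists)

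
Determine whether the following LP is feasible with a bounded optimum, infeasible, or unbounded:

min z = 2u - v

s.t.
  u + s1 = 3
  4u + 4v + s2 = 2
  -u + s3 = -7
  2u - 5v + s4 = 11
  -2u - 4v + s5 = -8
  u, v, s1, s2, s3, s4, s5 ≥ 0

Infeasible (no feasible solution exists)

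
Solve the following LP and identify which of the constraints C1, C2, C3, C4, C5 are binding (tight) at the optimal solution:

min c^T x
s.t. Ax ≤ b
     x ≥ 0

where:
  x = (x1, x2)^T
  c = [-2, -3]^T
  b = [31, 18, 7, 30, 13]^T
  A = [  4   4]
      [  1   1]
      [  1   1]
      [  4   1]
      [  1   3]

At x1 = 4, x2 = 3, compute slack b - a·x for each constraint:
  C1: 31 − 28 = 3  (slack)
  C2: 18 − 7 = 11  (slack)
  C3: 7 − 7 = 0  (binding)
  C4: 30 − 19 = 11  (slack)
  C5: 13 − 13 = 0  (binding)

Optimal: x1 = 4, x2 = 3
Binding: C3, C5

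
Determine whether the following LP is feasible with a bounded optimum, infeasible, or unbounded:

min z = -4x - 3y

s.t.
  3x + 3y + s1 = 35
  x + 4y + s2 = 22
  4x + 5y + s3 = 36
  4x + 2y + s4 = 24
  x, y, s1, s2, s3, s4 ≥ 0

Feasible with a bounded optimal solution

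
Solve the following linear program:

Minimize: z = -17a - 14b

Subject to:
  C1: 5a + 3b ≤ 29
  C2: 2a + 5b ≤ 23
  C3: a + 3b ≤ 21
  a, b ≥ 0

Evaluate the objective at each vertex of the feasible region:
  z(0, 0) = 0
  z(5.8, 0) = -98.6
  z(4, 3) = -110  ←
  z(0, 4.6) = -64.4
The minimum is at a = 4, b = 3.

a = 4, b = 3, z = -110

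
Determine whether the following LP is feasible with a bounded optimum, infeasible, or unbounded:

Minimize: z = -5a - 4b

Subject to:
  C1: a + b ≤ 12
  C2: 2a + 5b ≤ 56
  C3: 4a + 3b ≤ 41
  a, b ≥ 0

Feasible with a bounded optimal solution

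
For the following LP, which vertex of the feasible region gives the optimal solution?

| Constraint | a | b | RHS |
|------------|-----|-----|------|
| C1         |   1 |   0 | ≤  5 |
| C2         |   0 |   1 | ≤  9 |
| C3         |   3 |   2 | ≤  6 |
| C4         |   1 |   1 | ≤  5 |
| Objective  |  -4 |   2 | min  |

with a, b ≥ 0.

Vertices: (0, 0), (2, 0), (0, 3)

Evaluate the objective at each vertex of the feasible region:
  z(0, 0) = 0
  z(2, 0) = -8  ←
  z(0, 3) = 6
The minimum is at a = 2, b = 0.

(2, 0)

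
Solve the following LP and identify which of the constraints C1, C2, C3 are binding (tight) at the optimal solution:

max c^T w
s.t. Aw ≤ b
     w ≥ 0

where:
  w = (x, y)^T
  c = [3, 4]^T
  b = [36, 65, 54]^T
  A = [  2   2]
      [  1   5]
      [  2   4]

At x = 9, y = 9, compute slack b - a·x for each constraint:
  C1: 36 − 36 = 0  (binding)
  C2: 65 − 54 = 11  (slack)
  C3: 54 − 54 = 0  (binding)

Optimal: x = 9, y = 9
Binding: C1, C3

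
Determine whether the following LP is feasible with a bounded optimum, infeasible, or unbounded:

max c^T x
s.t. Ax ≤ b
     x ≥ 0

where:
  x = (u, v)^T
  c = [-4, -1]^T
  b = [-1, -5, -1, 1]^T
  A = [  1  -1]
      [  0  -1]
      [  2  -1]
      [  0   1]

Infeasible (no feasible solution exists)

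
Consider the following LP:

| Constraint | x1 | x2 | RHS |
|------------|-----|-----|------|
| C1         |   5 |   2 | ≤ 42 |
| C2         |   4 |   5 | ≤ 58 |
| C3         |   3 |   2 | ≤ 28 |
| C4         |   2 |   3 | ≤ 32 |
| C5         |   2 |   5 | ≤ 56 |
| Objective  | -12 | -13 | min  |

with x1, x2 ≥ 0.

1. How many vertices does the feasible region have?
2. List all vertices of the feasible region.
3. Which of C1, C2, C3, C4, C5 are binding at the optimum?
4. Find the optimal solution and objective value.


1. 5
2. (0, 0), (8.4, 0), (7, 3.5), (4, 8), (0, 10.67)
3. C3, C4
4. x1 = 4, x2 = 8, z = -152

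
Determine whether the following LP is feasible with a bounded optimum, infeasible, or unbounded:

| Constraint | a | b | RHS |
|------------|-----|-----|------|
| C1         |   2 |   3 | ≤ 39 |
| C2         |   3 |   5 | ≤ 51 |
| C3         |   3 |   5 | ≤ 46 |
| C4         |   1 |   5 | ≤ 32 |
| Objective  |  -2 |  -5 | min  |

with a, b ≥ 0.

Feasible with a bounded optimal solution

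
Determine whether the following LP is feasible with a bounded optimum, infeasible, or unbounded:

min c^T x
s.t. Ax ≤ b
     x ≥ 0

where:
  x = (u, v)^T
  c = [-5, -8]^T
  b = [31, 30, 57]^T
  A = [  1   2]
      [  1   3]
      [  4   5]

Feasible with a bounded optimal solution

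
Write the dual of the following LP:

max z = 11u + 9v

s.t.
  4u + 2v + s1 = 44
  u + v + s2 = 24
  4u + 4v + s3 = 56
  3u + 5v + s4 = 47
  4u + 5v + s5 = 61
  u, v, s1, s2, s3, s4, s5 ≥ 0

Primal max cᵀx s.t. Ax ≤ b, x ≥ 0  →  Dual min bᵀy s.t. Aᵀy ≥ c, y ≥ 0.

Minimize: z = 44y1 + 24y2 + 56y3 + 47y4 + 61y5

Subject to:
  4y1 + y2 + 4y3 + 3y4 + 4y5 ≥ 11
  2y1 + y2 + 4y3 + 5y4 + 5y5 ≥ 9
  y1, y2, y3, y4, y5 ≥ 0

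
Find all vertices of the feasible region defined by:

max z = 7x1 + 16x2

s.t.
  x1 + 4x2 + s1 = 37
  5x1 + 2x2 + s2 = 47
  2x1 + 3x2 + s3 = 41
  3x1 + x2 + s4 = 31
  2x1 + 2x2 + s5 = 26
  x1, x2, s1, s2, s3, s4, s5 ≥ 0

(0, 0), (9.4, 0), (7, 6), (5, 8), (0, 9.25)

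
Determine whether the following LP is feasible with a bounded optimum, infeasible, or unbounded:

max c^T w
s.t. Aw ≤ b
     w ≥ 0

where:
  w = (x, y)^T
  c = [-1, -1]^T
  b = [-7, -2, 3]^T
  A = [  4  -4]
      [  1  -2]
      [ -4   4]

Infeasible (no feasible solution exists)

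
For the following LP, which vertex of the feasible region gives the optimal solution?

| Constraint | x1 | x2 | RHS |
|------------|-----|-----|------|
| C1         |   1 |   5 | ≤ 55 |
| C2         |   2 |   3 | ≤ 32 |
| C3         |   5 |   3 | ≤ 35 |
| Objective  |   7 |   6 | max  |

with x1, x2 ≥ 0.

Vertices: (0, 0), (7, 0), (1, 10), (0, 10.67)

Evaluate the objective at each vertex of the feasible region:
  z(0, 0) = 0
  z(7, 0) = 49
  z(1, 10) = 67  ←
  z(0, 10.67) = 64
The maximum is at x1 = 1, x2 = 10.

(1, 10)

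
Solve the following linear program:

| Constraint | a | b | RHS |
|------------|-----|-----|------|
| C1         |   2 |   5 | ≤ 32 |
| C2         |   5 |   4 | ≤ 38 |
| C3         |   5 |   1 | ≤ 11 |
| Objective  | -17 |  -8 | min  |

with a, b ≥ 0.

Evaluate the objective at each vertex of the feasible region:
  z(0, 0) = 0
  z(2.2, 0) = -37.4
  z(1, 6) = -65  ←
  z(0, 6.4) = -51.2
The minimum is at a = 1, b = 6.

a = 1, b = 6, z = -65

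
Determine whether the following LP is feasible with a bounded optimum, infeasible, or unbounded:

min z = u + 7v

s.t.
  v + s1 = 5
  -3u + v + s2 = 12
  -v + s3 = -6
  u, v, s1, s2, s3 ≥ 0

Infeasible (no feasible solution exists)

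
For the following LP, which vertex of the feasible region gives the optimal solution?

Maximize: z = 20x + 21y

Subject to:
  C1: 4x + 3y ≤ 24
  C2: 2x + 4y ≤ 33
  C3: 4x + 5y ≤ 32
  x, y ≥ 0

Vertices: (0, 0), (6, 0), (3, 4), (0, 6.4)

Evaluate the objective at each vertex of the feasible region:
  z(0, 0) = 0
  z(6, 0) = 120
  z(3, 4) = 144  ←
  z(0, 6.4) = 134.4
The maximum is at x = 3, y = 4.

(3, 4)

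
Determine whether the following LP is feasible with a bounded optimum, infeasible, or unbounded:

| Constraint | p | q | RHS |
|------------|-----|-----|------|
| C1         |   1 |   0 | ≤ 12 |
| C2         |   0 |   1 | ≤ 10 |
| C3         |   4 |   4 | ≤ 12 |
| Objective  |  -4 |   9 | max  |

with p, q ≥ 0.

Feasible with a bounded optimal solution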